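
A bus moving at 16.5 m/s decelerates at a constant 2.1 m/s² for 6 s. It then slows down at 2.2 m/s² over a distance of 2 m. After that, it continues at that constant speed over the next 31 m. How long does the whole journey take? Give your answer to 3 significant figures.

Phase 1 (decelerating): v₀ = 16.5 m/s, a = -2.1 m/s².
v = v₀ + at = 16.5 + (-2.1)(6) = 3.90 m/s
Δx = v₀t + ½at² = 16.5·6 + 0.5·-2.1·6² = 61.2 m

Phase 2 (decelerating): v₀ = 3.90 m/s, a = -2.2 m/s².
v² = v₀² + 2aΔx = 3.90² + 2·-2.2·2 = 6.41 → v = 2.53 m/s
t = (v − v₀)/a = (2.53 − 3.90)/-2.2 = 0.622 s

Phase 3 (constant speed): v₀ = 2.53 m/s, a = 0 m/s².
Constant speed: t = d/v = 31/2.53 = 12.2 s
Total time = 6.00 + 0.622 + 12.2 = 18.9 s

18.9 s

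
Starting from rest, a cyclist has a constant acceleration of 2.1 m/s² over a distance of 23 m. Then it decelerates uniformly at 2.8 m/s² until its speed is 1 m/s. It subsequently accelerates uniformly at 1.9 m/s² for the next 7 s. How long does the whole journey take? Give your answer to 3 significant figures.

14.8 s

Phase 1 (accelerating): v₀ = 0 m/s, a = 2.1 m/s².
v² = v₀² + 2aΔx = 0² + 2·2.1·23 = 96.6 → v = 9.83 m/s
t = (v − v₀)/a = (9.83 − 0)/2.1 = 4.68 s

Phase 2 (decelerating): v₀ = 9.83 m/s, a = -2.8 m/s².
v = v₀ + at → t = (1 − 9.83) / -2.8 = 3.15 s
v² = v₀² + 2aΔx → Δx = (1² − 9.83²)/(2·-2.8) = 17.1 m

Phase 3 (accelerating): v₀ = 1.00 m/s, a = 1.9 m/s².
v = v₀ + at = 1.00 + (1.9)(7) = 14.3 m/s
Δx = v₀t + ½at² = 1.00·7 + 0.5·1.9·7² = 53.5 m
Total time = 4.68 + 3.15 + 7.00 = 14.8 s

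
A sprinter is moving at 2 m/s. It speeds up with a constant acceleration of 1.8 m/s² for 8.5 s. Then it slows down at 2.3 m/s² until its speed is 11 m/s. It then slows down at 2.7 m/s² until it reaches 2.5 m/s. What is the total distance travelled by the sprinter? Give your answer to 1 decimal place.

142.0 m

Phase 1 (accelerating): v₀ = 2.00 m/s, a = 1.8 m/s².
v = v₀ + at = 2.00 + (1.8)(8.5) = 17.3 m/s
Δx = v₀t + ½at² = 2.00·8.5 + 0.5·1.8·8.5² = 82.0 m

Phase 2 (decelerating): v₀ = 17.3 m/s, a = -2.3 m/s².
v = v₀ + at → t = (11 − 17.3) / -2.3 = 2.74 s
v² = v₀² + 2aΔx → Δx = (11² − 17.3²)/(2·-2.3) = 38.8 m

Phase 3 (decelerating): v₀ = 11.0 m/s, a = -2.7 m/s².
v = v₀ + at → t = (2.5 − 11.0) / -2.7 = 3.15 s
v² = v₀² + 2aΔx → Δx = (2.5² − 11.0²)/(2·-2.7) = 21.2 m
Total distance = 82.0 + 38.8 + 21.2 = 142 m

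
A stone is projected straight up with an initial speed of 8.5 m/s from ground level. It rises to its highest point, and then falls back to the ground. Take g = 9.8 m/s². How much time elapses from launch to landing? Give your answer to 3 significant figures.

1.73 s

Phase 1 (rising): v₀ = 8.50 m/s, a = -9.8 m/s².
v = v₀ + at → t = (0 − 8.50) / -9.8 = 0.867 s
v² = v₀² + 2aΔx → Δx = (0² − 8.50²)/(2·-9.8) = 3.69 m

Phase 2 (falling): v₀ = 0 m/s, a = -9.8 m/s².
Falls 3.69 m from rest: t = √(2·3.69/9.8) = 0.867 s; v = g·t = 8.50 m/s.
Total time = 0.867 + 0.867 = 1.73 s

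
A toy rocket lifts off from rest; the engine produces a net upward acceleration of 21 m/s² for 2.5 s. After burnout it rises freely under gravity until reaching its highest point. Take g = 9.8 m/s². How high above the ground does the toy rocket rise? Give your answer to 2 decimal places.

206.25 m

Phase 1 (powered ascent): v₀ = 0 m/s, a = 21 m/s².
v = v₀ + at = 0 + (21)(2.5) = 52.5 m/s
Δx = v₀t + ½at² = 0·2.5 + 0.5·21·2.5² = 65.6 m

Phase 2 (coasting upward): v₀ = 52.5 m/s, a = -9.8 m/s².
v = v₀ + at → t = (0 − 52.5) / -9.8 = 5.36 s
v² = v₀² + 2aΔx → Δx = (0² − 52.5²)/(2·-9.8) = 141 m
Maximum height = 65.6 + 141 = 206 m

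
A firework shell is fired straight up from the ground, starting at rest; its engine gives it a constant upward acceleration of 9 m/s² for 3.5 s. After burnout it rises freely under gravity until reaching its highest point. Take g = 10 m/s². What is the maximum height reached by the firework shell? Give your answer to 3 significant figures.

Phase 1 (powered ascent): v₀ = 0 m/s, a = 9 m/s².
v = v₀ + at = 0 + (9)(3.5) = 31.5 m/s
Δx = v₀t + ½at² = 0·3.5 + 0.5·9·3.5² = 55.1 m

Phase 2 (coasting upward): v₀ = 31.5 m/s, a = -10 m/s².
v = v₀ + at → t = (0 − 31.5) / -10 = 3.15 s
v² = v₀² + 2aΔx → Δx = (0² − 31.5²)/(2·-10) = 49.6 m
Maximum height = 55.1 + 49.6 = 105 m

105 m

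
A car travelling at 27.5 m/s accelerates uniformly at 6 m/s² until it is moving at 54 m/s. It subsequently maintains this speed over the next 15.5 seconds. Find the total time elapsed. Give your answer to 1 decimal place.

Phase 1 (accelerating): v₀ = 27.5 m/s, a = 6 m/s².
v = v₀ + at → t = (54 − 27.5) / 6 = 4.42 s
v² = v₀² + 2aΔx → Δx = (54² − 27.5²)/(2·6) = 180 m

Phase 2 (constant speed): v₀ = 54.0 m/s, a = 0 m/s².
v = v₀ + at = 54.0 + (0)(15.5) = 54.0 m/s
Δx = v₀t + ½at² = 54.0·15.5 + 0.5·0·15.5² = 837 m
Total time = 4.42 + 15.5 = 19.9 s

19.9 s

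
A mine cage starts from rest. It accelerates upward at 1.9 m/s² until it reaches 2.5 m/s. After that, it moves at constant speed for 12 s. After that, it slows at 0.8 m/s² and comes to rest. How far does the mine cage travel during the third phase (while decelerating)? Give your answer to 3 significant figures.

Phase 1 (accelerating): v₀ = 0 m/s, a = 1.9 m/s².
v = v₀ + at → t = (2.5 − 0) / 1.9 = 1.32 s
v² = v₀² + 2aΔx → Δx = (2.5² − 0²)/(2·1.9) = 1.64 m

Phase 2 (constant speed): v₀ = 2.50 m/s, a = 0 m/s².
v = v₀ + at = 2.50 + (0)(12) = 2.50 m/s
Δx = v₀t + ½at² = 2.50·12 + 0.5·0·12² = 30.0 m

Phase 3 (decelerating): v₀ = 2.50 m/s, a = -0.8 m/s².
v = v₀ + at → t = (0 − 2.50) / -0.8 = 3.12 s
v² = v₀² + 2aΔx → Δx = (0² − 2.50²)/(2·-0.8) = 3.91 m
Distance in phase 3 = 3.91 m

3.91 m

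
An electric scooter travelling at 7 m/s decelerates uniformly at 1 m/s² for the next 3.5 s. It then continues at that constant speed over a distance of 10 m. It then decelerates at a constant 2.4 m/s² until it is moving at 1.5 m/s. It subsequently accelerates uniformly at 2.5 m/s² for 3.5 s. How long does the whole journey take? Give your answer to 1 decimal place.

Phase 1 (decelerating): v₀ = 7.00 m/s, a = -1 m/s².
v = v₀ + at = 7.00 + (-1)(3.5) = 3.50 m/s
Δx = v₀t + ½at² = 7.00·3.5 + 0.5·-1·3.5² = 18.4 m

Phase 2 (constant speed): v₀ = 3.50 m/s, a = 0 m/s².
Constant speed: t = d/v = 10/3.50 = 2.86 s

Phase 3 (decelerating): v₀ = 3.50 m/s, a = -2.4 m/s².
v = v₀ + at → t = (1.5 − 3.50) / -2.4 = 0.833 s
v² = v₀² + 2aΔx → Δx = (1.5² − 3.50²)/(2·-2.4) = 2.08 m

Phase 4 (accelerating): v₀ = 1.50 m/s, a = 2.5 m/s².
v = v₀ + at = 1.50 + (2.5)(3.5) = 10.2 m/s
Δx = v₀t + ½at² = 1.50·3.5 + 0.5·2.5·3.5² = 20.6 m
Total time = 3.50 + 2.86 + 0.833 + 3.50 = 10.7 s

10.7 s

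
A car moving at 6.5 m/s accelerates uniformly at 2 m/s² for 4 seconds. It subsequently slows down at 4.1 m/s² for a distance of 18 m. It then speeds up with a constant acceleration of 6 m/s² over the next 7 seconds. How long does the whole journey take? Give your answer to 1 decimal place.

12.6 s

Phase 1 (accelerating): v₀ = 6.50 m/s, a = 2 m/s².
v = v₀ + at = 6.50 + (2)(4) = 14.5 m/s
Δx = v₀t + ½at² = 6.50·4 + 0.5·2·4² = 42.0 m

Phase 2 (decelerating): v₀ = 14.5 m/s, a = -4.1 m/s².
v² = v₀² + 2aΔx = 14.5² + 2·-4.1·18 = 62.7 → v = 7.92 m/s
t = (v − v₀)/a = (7.92 − 14.5)/-4.1 = 1.61 s

Phase 3 (accelerating): v₀ = 7.92 m/s, a = 6 m/s².
v = v₀ + at = 7.92 + (6)(7) = 49.9 m/s
Δx = v₀t + ½at² = 7.92·7 + 0.5·6·7² = 202 m
Total time = 4.00 + 1.61 + 7.00 = 12.6 s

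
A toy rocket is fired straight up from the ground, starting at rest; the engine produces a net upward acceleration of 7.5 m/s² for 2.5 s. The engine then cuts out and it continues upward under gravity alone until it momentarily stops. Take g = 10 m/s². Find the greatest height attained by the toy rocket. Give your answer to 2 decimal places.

41.02 m

Phase 1 (powered ascent): v₀ = 0 m/s, a = 7.5 m/s².
v = v₀ + at = 0 + (7.5)(2.5) = 18.8 m/s
Δx = v₀t + ½at² = 0·2.5 + 0.5·7.5·2.5² = 23.4 m

Phase 2 (coasting upward): v₀ = 18.8 m/s, a = -10 m/s².
v = v₀ + at → t = (0 − 18.8) / -10 = 1.88 s
v² = v₀² + 2aΔx → Δx = (0² − 18.8²)/(2·-10) = 17.6 m
Maximum height = 23.4 + 17.6 = 41.0 m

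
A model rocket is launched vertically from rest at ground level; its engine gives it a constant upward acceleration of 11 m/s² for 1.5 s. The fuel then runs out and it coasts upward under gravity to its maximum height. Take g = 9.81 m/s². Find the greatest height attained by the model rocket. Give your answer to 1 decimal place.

Phase 1 (powered ascent): v₀ = 0 m/s, a = 11 m/s².
v = v₀ + at = 0 + (11)(1.5) = 16.5 m/s
Δx = v₀t + ½at² = 0·1.5 + 0.5·11·1.5² = 12.4 m

Phase 2 (coasting upward): v₀ = 16.5 m/s, a = -9.81 m/s².
v = v₀ + at → t = (0 − 16.5) / -9.81 = 1.68 s
v² = v₀² + 2aΔx → Δx = (0² − 16.5²)/(2·-9.81) = 13.9 m
Maximum height = 12.4 + 13.9 = 26.3 m

26.3 m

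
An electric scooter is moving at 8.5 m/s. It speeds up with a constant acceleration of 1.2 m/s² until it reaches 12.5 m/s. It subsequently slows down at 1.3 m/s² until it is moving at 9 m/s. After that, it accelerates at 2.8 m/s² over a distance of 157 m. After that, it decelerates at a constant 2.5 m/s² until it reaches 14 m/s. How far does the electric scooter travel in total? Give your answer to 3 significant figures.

Phase 1 (accelerating): v₀ = 8.50 m/s, a = 1.2 m/s².
v = v₀ + at → t = (12.5 − 8.50) / 1.2 = 3.33 s
v² = v₀² + 2aΔx → Δx = (12.5² − 8.50²)/(2·1.2) = 35.0 m

Phase 2 (decelerating): v₀ = 12.5 m/s, a = -1.3 m/s².
v = v₀ + at → t = (9 − 12.5) / -1.3 = 2.69 s
v² = v₀² + 2aΔx → Δx = (9² − 12.5²)/(2·-1.3) = 28.9 m

Phase 3 (accelerating): v₀ = 9.00 m/s, a = 2.8 m/s².
v² = v₀² + 2aΔx = 9.00² + 2·2.8·157 = 960 → v = 31.0 m/s
t = (v − v₀)/a = (31.0 − 9.00)/2.8 = 7.85 s

Phase 4 (decelerating): v₀ = 31.0 m/s, a = -2.5 m/s².
v = v₀ + at → t = (14 − 31.0) / -2.5 = 6.79 s
v² = v₀² + 2aΔx → Δx = (14² − 31.0²)/(2·-2.5) = 153 m
Total distance = 35.0 + 28.9 + 157 + 153 = 374 m

374 m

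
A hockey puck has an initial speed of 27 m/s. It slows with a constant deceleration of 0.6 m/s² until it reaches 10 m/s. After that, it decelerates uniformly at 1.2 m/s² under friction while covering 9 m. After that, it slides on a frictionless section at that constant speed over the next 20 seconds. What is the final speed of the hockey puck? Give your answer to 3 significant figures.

Phase 1 (decelerating): v₀ = 27.0 m/s, a = -0.6 m/s².
v = v₀ + at → t = (10 − 27.0) / -0.6 = 28.3 s
v² = v₀² + 2aΔx → Δx = (10² − 27.0²)/(2·-0.6) = 524 m

Phase 2 (decelerating): v₀ = 10.0 m/s, a = -1.2 m/s².
v² = v₀² + 2aΔx = 10.0² + 2·-1.2·9 = 78.4 → v = 8.85 m/s
t = (v − v₀)/a = (8.85 − 10.0)/-1.2 = 0.955 s

Phase 3 (constant speed): v₀ = 8.85 m/s, a = 0 m/s².
v = v₀ + at = 8.85 + (0)(20) = 8.85 m/s
Δx = v₀t + ½at² = 8.85·20 + 0.5·0·20² = 177 m
Final speed = 8.85 m/s

8.85 m/s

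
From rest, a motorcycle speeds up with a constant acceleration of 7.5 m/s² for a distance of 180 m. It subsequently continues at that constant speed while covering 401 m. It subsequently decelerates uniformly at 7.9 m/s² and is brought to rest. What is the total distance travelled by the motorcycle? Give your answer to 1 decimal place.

751.9 m

Phase 1 (accelerating): v₀ = 0 m/s, a = 7.5 m/s².
v² = v₀² + 2aΔx = 0² + 2·7.5·180 = 2700 → v = 52.0 m/s
t = (v − v₀)/a = (52.0 − 0)/7.5 = 6.93 s

Phase 2 (constant speed): v₀ = 52.0 m/s, a = 0 m/s².
Constant speed: t = d/v = 401/52.0 = 7.72 s

Phase 3 (decelerating): v₀ = 52.0 m/s, a = -7.9 m/s².
v = v₀ + at → t = (0 − 52.0) / -7.9 = 6.58 s
v² = v₀² + 2aΔx → Δx = (0² − 52.0²)/(2·-7.9) = 171 m
Total distance = 180 + 401 + 171 = 752 m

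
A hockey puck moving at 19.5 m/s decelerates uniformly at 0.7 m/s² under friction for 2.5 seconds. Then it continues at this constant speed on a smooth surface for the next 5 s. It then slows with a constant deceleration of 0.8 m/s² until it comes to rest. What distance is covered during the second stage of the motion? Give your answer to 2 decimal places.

Phase 1 (decelerating): v₀ = 19.5 m/s, a = -0.7 m/s².
v = v₀ + at = 19.5 + (-0.7)(2.5) = 17.8 m/s
Δx = v₀t + ½at² = 19.5·2.5 + 0.5·-0.7·2.5² = 46.6 m

Phase 2 (constant speed): v₀ = 17.8 m/s, a = 0 m/s².
v = v₀ + at = 17.8 + (0)(5) = 17.8 m/s
Δx = v₀t + ½at² = 17.8·5 + 0.5·0·5² = 88.8 m
Distance in phase 2 = 88.8 m

88.75 m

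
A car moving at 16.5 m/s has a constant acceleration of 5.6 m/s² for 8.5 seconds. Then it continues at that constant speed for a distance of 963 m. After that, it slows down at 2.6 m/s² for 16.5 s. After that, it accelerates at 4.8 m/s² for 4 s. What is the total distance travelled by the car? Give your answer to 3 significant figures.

2130 m

Phase 1 (accelerating): v₀ = 16.5 m/s, a = 5.6 m/s².
v = v₀ + at = 16.5 + (5.6)(8.5) = 64.1 m/s
Δx = v₀t + ½at² = 16.5·8.5 + 0.5·5.6·8.5² = 343 m

Phase 2 (constant speed): v₀ = 64.1 m/s, a = 0 m/s².
Constant speed: t = d/v = 963/64.1 = 15.0 s

Phase 3 (decelerating): v₀ = 64.1 m/s, a = -2.6 m/s².
v = v₀ + at = 64.1 + (-2.6)(16.5) = 21.2 m/s
Δx = v₀t + ½at² = 64.1·16.5 + 0.5·-2.6·16.5² = 704 m

Phase 4 (accelerating): v₀ = 21.2 m/s, a = 4.8 m/s².
v = v₀ + at = 21.2 + (4.8)(4) = 40.4 m/s
Δx = v₀t + ½at² = 21.2·4 + 0.5·4.8·4² = 123 m
Total distance = 343 + 963 + 704 + 123 = 2130 m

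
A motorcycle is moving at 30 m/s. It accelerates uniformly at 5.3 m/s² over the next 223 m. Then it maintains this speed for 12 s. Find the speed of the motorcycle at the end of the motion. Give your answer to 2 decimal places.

57.13 m/s

Phase 1 (accelerating): v₀ = 30.0 m/s, a = 5.3 m/s².
v² = v₀² + 2aΔx = 30.0² + 2·5.3·223 = 3260 → v = 57.1 m/s
t = (v − v₀)/a = (57.1 − 30.0)/5.3 = 5.12 s

Phase 2 (constant speed): v₀ = 57.1 m/s, a = 0 m/s².
v = v₀ + at = 57.1 + (0)(12) = 57.1 m/s
Δx = v₀t + ½at² = 57.1·12 + 0.5·0·12² = 686 m
Final speed = 57.1 m/s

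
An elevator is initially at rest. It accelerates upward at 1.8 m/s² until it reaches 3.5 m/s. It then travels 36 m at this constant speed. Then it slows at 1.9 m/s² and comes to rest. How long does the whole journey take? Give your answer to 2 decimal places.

Phase 1 (accelerating): v₀ = 0 m/s, a = 1.8 m/s².
v = v₀ + at → t = (3.5 − 0) / 1.8 = 1.94 s
v² = v₀² + 2aΔx → Δx = (3.5² − 0²)/(2·1.8) = 3.40 m

Phase 2 (constant speed): v₀ = 3.50 m/s, a = 0 m/s².
Constant speed: t = d/v = 36/3.50 = 10.3 s

Phase 3 (decelerating): v₀ = 3.50 m/s, a = -1.9 m/s².
v = v₀ + at → t = (0 − 3.50) / -1.9 = 1.84 s
v² = v₀² + 2aΔx → Δx = (0² − 3.50²)/(2·-1.9) = 3.22 m
Total time = 1.94 + 10.3 + 1.84 = 14.1 s

14.07 s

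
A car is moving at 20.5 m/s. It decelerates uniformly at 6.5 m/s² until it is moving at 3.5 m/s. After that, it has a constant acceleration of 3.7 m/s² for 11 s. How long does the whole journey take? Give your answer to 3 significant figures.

Phase 1 (decelerating): v₀ = 20.5 m/s, a = -6.5 m/s².
v = v₀ + at → t = (3.5 − 20.5) / -6.5 = 2.62 s
v² = v₀² + 2aΔx → Δx = (3.5² − 20.5²)/(2·-6.5) = 31.4 m

Phase 2 (accelerating): v₀ = 3.50 m/s, a = 3.7 m/s².
v = v₀ + at = 3.50 + (3.7)(11) = 44.2 m/s
Δx = v₀t + ½at² = 3.50·11 + 0.5·3.7·11² = 262 m
Total time = 2.62 + 11.0 = 13.6 s

13.6 s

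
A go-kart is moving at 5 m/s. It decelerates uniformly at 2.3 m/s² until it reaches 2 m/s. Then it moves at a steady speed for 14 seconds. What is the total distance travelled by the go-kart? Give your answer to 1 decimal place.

32.6 m

Phase 1 (decelerating): v₀ = 5.00 m/s, a = -2.3 m/s².
v = v₀ + at → t = (2 − 5.00) / -2.3 = 1.30 s
v² = v₀² + 2aΔx → Δx = (2² − 5.00²)/(2·-2.3) = 4.57 m

Phase 2 (constant speed): v₀ = 2.00 m/s, a = 0 m/s².
v = v₀ + at = 2.00 + (0)(14) = 2.00 m/s
Δx = v₀t + ½at² = 2.00·14 + 0.5·0·14² = 28.0 m
Total distance = 4.57 + 28.0 = 32.6 m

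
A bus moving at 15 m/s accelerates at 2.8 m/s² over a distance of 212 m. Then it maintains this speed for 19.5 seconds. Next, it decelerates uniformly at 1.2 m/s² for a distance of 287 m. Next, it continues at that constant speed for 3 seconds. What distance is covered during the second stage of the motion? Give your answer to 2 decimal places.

732.80 m

Phase 1 (accelerating): v₀ = 15.0 m/s, a = 2.8 m/s².
v² = v₀² + 2aΔx = 15.0² + 2·2.8·212 = 1410 → v = 37.6 m/s
t = (v − v₀)/a = (37.6 − 15.0)/2.8 = 8.06 s

Phase 2 (constant speed): v₀ = 37.6 m/s, a = 0 m/s².
v = v₀ + at = 37.6 + (0)(19.5) = 37.6 m/s
Δx = v₀t + ½at² = 37.6·19.5 + 0.5·0·19.5² = 733 m
Distance in phase 2 = 733 m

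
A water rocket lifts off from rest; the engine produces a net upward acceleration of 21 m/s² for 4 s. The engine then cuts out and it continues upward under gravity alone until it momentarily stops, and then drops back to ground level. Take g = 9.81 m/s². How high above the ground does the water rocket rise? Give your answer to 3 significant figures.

Phase 1 (powered ascent): v₀ = 0 m/s, a = 21 m/s².
v = v₀ + at = 0 + (21)(4) = 84.0 m/s
Δx = v₀t + ½at² = 0·4 + 0.5·21·4² = 168 m

Phase 2 (coasting upward): v₀ = 84.0 m/s, a = -9.81 m/s².
v = v₀ + at → t = (0 − 84.0) / -9.81 = 8.56 s
v² = v₀² + 2aΔx → Δx = (0² − 84.0²)/(2·-9.81) = 360 m
Maximum height = 168 + 360 = 528 m

528 m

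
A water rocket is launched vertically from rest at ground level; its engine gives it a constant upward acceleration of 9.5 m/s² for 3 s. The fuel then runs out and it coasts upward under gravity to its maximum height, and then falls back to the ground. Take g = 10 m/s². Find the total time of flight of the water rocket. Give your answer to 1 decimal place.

9.9 s

Phase 1 (powered ascent): v₀ = 0 m/s, a = 9.5 m/s².
v = v₀ + at = 0 + (9.5)(3) = 28.5 m/s
Δx = v₀t + ½at² = 0·3 + 0.5·9.5·3² = 42.8 m

Phase 2 (coasting upward): v₀ = 28.5 m/s, a = -10 m/s².
v = v₀ + at → t = (0 − 28.5) / -10 = 2.85 s
v² = v₀² + 2aΔx → Δx = (0² − 28.5²)/(2·-10) = 40.6 m

Phase 3 (free fall): v₀ = 0 m/s, a = -10 m/s².
Falls 83.4 m from rest: t = √(2·83.4/10) = 4.08 s; v = g·t = 40.8 m/s.
Total time = 3.00 + 2.85 + 4.08 = 9.93 s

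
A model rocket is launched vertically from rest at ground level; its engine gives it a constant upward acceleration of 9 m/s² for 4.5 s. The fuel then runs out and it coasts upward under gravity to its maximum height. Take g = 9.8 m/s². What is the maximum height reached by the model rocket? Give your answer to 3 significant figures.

Phase 1 (powered ascent): v₀ = 0 m/s, a = 9 m/s².
v = v₀ + at = 0 + (9)(4.5) = 40.5 m/s
Δx = v₀t + ½at² = 0·4.5 + 0.5·9·4.5² = 91.1 m

Phase 2 (coasting upward): v₀ = 40.5 m/s, a = -9.8 m/s².
v = v₀ + at → t = (0 − 40.5) / -9.8 = 4.13 s
v² = v₀² + 2aΔx → Δx = (0² − 40.5²)/(2·-9.8) = 83.7 m
Maximum height = 91.1 + 83.7 = 175 m

175 m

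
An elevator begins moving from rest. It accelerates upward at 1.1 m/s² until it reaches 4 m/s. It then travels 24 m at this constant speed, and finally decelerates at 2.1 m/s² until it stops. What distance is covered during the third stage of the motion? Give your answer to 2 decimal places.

3.81 m

Phase 1 (accelerating): v₀ = 0 m/s, a = 1.1 m/s².
v = v₀ + at → t = (4 − 0) / 1.1 = 3.64 s
v² = v₀² + 2aΔx → Δx = (4² − 0²)/(2·1.1) = 7.27 m

Phase 2 (constant speed): v₀ = 4.00 m/s, a = 0 m/s².
Constant speed: t = d/v = 24/4.00 = 6.00 s

Phase 3 (decelerating): v₀ = 4.00 m/s, a = -2.1 m/s².
v = v₀ + at → t = (0 − 4.00) / -2.1 = 1.90 s
v² = v₀² + 2aΔx → Δx = (0² − 4.00²)/(2·-2.1) = 3.81 m
Distance in phase 3 = 3.81 m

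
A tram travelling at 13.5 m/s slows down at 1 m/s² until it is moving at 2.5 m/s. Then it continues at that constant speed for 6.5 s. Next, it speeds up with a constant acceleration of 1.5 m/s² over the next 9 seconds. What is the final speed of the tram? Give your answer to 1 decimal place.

Phase 1 (decelerating): v₀ = 13.5 m/s, a = -1 m/s².
v = v₀ + at → t = (2.5 − 13.5) / -1 = 11.0 s
v² = v₀² + 2aΔx → Δx = (2.5² − 13.5²)/(2·-1) = 88.0 m

Phase 2 (constant speed): v₀ = 2.50 m/s, a = 0 m/s².
v = v₀ + at = 2.50 + (0)(6.5) = 2.50 m/s
Δx = v₀t + ½at² = 2.50·6.5 + 0.5·0·6.5² = 16.2 m

Phase 3 (accelerating): v₀ = 2.50 m/s, a = 1.5 m/s².
v = v₀ + at = 2.50 + (1.5)(9) = 16.0 m/s
Δx = v₀t + ½at² = 2.50·9 + 0.5·1.5·9² = 83.2 m
Final speed = 16.0 m/s

16.0 m/s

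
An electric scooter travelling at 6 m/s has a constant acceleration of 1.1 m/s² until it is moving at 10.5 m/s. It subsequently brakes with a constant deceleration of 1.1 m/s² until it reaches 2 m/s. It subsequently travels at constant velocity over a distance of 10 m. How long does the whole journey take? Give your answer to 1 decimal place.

16.8 s

Phase 1 (accelerating): v₀ = 6.00 m/s, a = 1.1 m/s².
v = v₀ + at → t = (10.5 − 6.00) / 1.1 = 4.09 s
v² = v₀² + 2aΔx → Δx = (10.5² − 6.00²)/(2·1.1) = 33.8 m

Phase 2 (decelerating): v₀ = 10.5 m/s, a = -1.1 m/s².
v = v₀ + at → t = (2 − 10.5) / -1.1 = 7.73 s
v² = v₀² + 2aΔx → Δx = (2² − 10.5²)/(2·-1.1) = 48.3 m

Phase 3 (constant speed): v₀ = 2.00 m/s, a = 0 m/s².
Constant speed: t = d/v = 10/2.00 = 5.00 s
Total time = 4.09 + 7.73 + 5.00 = 16.8 s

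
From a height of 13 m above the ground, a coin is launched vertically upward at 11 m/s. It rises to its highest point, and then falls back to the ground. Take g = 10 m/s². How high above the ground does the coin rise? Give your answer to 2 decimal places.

Phase 1 (rising): v₀ = 11.0 m/s, a = -10 m/s².
v = v₀ + at → t = (0 − 11.0) / -10 = 1.10 s
v² = v₀² + 2aΔx → Δx = (0² − 11.0²)/(2·-10) = 6.05 m
Maximum height = 13 + 6.05 = 19.1 m

19.05 m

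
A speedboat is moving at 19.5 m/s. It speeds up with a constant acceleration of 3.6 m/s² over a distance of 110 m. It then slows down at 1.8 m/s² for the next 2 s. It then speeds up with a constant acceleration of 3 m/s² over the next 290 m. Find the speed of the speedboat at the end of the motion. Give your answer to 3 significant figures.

51.8 m/s

Phase 1 (accelerating): v₀ = 19.5 m/s, a = 3.6 m/s².
v² = v₀² + 2aΔx = 19.5² + 2·3.6·110 = 1170 → v = 34.2 m/s
t = (v − v₀)/a = (34.2 − 19.5)/3.6 = 4.09 s

Phase 2 (decelerating): v₀ = 34.2 m/s, a = -1.8 m/s².
v = v₀ + at = 34.2 + (-1.8)(2) = 30.6 m/s
Δx = v₀t + ½at² = 34.2·2 + 0.5·-1.8·2² = 64.9 m

Phase 3 (accelerating): v₀ = 30.6 m/s, a = 3 m/s².
v² = v₀² + 2aΔx = 30.6² + 2·3·290 = 2680 → v = 51.8 m/s
t = (v − v₀)/a = (51.8 − 30.6)/3 = 7.04 s
Final speed = 51.8 m/s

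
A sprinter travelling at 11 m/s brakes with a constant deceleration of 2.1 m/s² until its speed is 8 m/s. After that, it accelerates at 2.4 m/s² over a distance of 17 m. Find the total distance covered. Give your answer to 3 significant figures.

Phase 1 (decelerating): v₀ = 11.0 m/s, a = -2.1 m/s².
v = v₀ + at → t = (8 − 11.0) / -2.1 = 1.43 s
v² = v₀² + 2aΔx → Δx = (8² − 11.0²)/(2·-2.1) = 13.6 m

Phase 2 (accelerating): v₀ = 8.00 m/s, a = 2.4 m/s².
v² = v₀² + 2aΔx = 8.00² + 2·2.4·17 = 146 → v = 12.1 m/s
t = (v − v₀)/a = (12.1 − 8.00)/2.4 = 1.69 s
Total distance = 13.6 + 17.0 = 30.6 m

30.6 m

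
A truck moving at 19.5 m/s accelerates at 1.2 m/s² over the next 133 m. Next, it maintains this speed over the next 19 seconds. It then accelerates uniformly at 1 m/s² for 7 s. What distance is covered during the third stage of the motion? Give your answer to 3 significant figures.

Phase 1 (accelerating): v₀ = 19.5 m/s, a = 1.2 m/s².
v² = v₀² + 2aΔx = 19.5² + 2·1.2·133 = 699 → v = 26.4 m/s
t = (v − v₀)/a = (26.4 − 19.5)/1.2 = 5.79 s

Phase 2 (constant speed): v₀ = 26.4 m/s, a = 0 m/s².
v = v₀ + at = 26.4 + (0)(19) = 26.4 m/s
Δx = v₀t + ½at² = 26.4·19 + 0.5·0·19² = 502 m

Phase 3 (accelerating): v₀ = 26.4 m/s, a = 1 m/s².
v = v₀ + at = 26.4 + (1)(7) = 33.4 m/s
Δx = v₀t + ½at² = 26.4·7 + 0.5·1·7² = 210 m
Distance in phase 3 = 210 m

210 m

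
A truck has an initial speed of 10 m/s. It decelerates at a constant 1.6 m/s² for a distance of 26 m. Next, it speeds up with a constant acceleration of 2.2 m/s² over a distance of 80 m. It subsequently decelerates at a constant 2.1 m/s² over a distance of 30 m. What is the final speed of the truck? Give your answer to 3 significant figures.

15.6 m/s

Phase 1 (decelerating): v₀ = 10.0 m/s, a = -1.6 m/s².
v² = v₀² + 2aΔx = 10.0² + 2·-1.6·26 = 16.8 → v = 4.10 m/s
t = (v − v₀)/a = (4.10 − 10.0)/-1.6 = 3.69 s

Phase 2 (accelerating): v₀ = 4.10 m/s, a = 2.2 m/s².
v² = v₀² + 2aΔx = 4.10² + 2·2.2·80 = 369 → v = 19.2 m/s
t = (v − v₀)/a = (19.2 − 4.10)/2.2 = 6.87 s

Phase 3 (decelerating): v₀ = 19.2 m/s, a = -2.1 m/s².
v² = v₀² + 2aΔx = 19.2² + 2·-2.1·30 = 243 → v = 15.6 m/s
t = (v − v₀)/a = (15.6 − 19.2)/-2.1 = 1.72 s
Final speed = 15.6 m/s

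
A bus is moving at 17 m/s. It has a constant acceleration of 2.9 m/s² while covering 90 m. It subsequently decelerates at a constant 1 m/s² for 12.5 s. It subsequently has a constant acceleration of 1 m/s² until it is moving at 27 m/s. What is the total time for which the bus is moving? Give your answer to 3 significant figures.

27.5 s

Phase 1 (accelerating): v₀ = 17.0 m/s, a = 2.9 m/s².
v² = v₀² + 2aΔx = 17.0² + 2·2.9·90 = 811 → v = 28.5 m/s
t = (v − v₀)/a = (28.5 − 17.0)/2.9 = 3.96 s

Phase 2 (decelerating): v₀ = 28.5 m/s, a = -1 m/s².
v = v₀ + at = 28.5 + (-1)(12.5) = 16.0 m/s
Δx = v₀t + ½at² = 28.5·12.5 + 0.5·-1·12.5² = 278 m

Phase 3 (accelerating): v₀ = 16.0 m/s, a = 1 m/s².
v = v₀ + at → t = (27 − 16.0) / 1 = 11.0 s
v² = v₀² + 2aΔx → Δx = (27² − 16.0²)/(2·1) = 237 m
Total time = 3.96 + 12.5 + 11.0 = 27.5 s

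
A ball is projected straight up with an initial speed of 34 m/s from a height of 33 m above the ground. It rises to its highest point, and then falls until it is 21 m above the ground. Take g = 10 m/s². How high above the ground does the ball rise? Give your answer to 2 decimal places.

90.80 m

Phase 1 (rising): v₀ = 34.0 m/s, a = -10 m/s².
v = v₀ + at → t = (0 − 34.0) / -10 = 3.40 s
v² = v₀² + 2aΔx → Δx = (0² − 34.0²)/(2·-10) = 57.8 m
Maximum height = 33 + 57.8 = 90.8 m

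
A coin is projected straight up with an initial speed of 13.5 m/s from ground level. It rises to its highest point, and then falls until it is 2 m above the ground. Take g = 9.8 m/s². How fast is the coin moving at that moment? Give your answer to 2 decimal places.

Phase 1 (rising): v₀ = 13.5 m/s, a = -9.8 m/s².
v = v₀ + at → t = (0 − 13.5) / -9.8 = 1.38 s
v² = v₀² + 2aΔx → Δx = (0² − 13.5²)/(2·-9.8) = 9.30 m

Phase 2 (falling): v₀ = 0 m/s, a = -9.8 m/s².
Falls 7.30 m from rest: t = √(2·7.30/9.8) = 1.22 s; v = g·t = 12.0 m/s.
Final speed = 12.0 m/s

11.96 m/s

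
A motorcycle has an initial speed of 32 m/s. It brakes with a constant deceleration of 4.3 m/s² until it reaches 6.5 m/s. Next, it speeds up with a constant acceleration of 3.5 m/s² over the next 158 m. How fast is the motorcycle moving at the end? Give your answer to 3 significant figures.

Phase 1 (decelerating): v₀ = 32.0 m/s, a = -4.3 m/s².
v = v₀ + at → t = (6.5 − 32.0) / -4.3 = 5.93 s
v² = v₀² + 2aΔx → Δx = (6.5² − 32.0²)/(2·-4.3) = 114 m

Phase 2 (accelerating): v₀ = 6.50 m/s, a = 3.5 m/s².
v² = v₀² + 2aΔx = 6.50² + 2·3.5·158 = 1150 → v = 33.9 m/s
t = (v − v₀)/a = (33.9 − 6.50)/3.5 = 7.82 s
Final speed = 33.9 m/s

33.9 m/s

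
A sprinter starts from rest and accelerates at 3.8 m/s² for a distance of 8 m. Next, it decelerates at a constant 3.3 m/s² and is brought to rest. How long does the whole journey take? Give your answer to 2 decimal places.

Phase 1 (accelerating): v₀ = 0 m/s, a = 3.8 m/s².
v² = v₀² + 2aΔx = 0² + 2·3.8·8 = 60.8 → v = 7.80 m/s
t = (v − v₀)/a = (7.80 − 0)/3.8 = 2.05 s

Phase 2 (decelerating): v₀ = 7.80 m/s, a = -3.3 m/s².
v = v₀ + at → t = (0 − 7.80) / -3.3 = 2.36 s
v² = v₀² + 2aΔx → Δx = (0² − 7.80²)/(2·-3.3) = 9.21 m
Total time = 2.05 + 2.36 = 4.41 s

4.41 s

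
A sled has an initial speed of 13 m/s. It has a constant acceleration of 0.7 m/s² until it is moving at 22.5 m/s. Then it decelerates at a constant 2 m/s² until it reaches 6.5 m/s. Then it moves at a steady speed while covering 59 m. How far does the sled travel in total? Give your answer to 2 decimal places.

415.89 m

Phase 1 (accelerating): v₀ = 13.0 m/s, a = 0.7 m/s².
v = v₀ + at → t = (22.5 − 13.0) / 0.7 = 13.6 s
v² = v₀² + 2aΔx → Δx = (22.5² − 13.0²)/(2·0.7) = 241 m

Phase 2 (decelerating): v₀ = 22.5 m/s, a = -2 m/s².
v = v₀ + at → t = (6.5 − 22.5) / -2 = 8.00 s
v² = v₀² + 2aΔx → Δx = (6.5² − 22.5²)/(2·-2) = 116 m

Phase 3 (constant speed): v₀ = 6.50 m/s, a = 0 m/s².
Constant speed: t = d/v = 59/6.50 = 9.08 s
Total distance = 241 + 116 + 59.0 = 416 m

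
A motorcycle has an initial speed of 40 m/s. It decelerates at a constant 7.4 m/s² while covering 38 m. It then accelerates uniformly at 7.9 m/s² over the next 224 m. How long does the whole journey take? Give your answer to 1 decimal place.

5.5 s

Phase 1 (decelerating): v₀ = 40.0 m/s, a = -7.4 m/s².
v² = v₀² + 2aΔx = 40.0² + 2·-7.4·38 = 1040 → v = 32.2 m/s
t = (v − v₀)/a = (32.2 − 40.0)/-7.4 = 1.05 s

Phase 2 (accelerating): v₀ = 32.2 m/s, a = 7.9 m/s².
v² = v₀² + 2aΔx = 32.2² + 2·7.9·224 = 4580 → v = 67.7 m/s
t = (v − v₀)/a = (67.7 − 32.2)/7.9 = 4.49 s
Total time = 1.05 + 4.49 = 5.54 s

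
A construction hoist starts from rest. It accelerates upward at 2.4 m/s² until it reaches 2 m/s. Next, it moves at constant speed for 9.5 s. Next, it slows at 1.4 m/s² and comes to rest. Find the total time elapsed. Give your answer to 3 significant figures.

11.8 s

Phase 1 (accelerating): v₀ = 0 m/s, a = 2.4 m/s².
v = v₀ + at → t = (2 − 0) / 2.4 = 0.833 s
v² = v₀² + 2aΔx → Δx = (2² − 0²)/(2·2.4) = 0.833 m

Phase 2 (constant speed): v₀ = 2.00 m/s, a = 0 m/s².
v = v₀ + at = 2.00 + (0)(9.5) = 2.00 m/s
Δx = v₀t + ½at² = 2.00·9.5 + 0.5·0·9.5² = 19.0 m

Phase 3 (decelerating): v₀ = 2.00 m/s, a = -1.4 m/s².
v = v₀ + at → t = (0 − 2.00) / -1.4 = 1.43 s
v² = v₀² + 2aΔx → Δx = (0² − 2.00²)/(2·-1.4) = 1.43 m
Total time = 0.833 + 9.50 + 1.43 = 11.8 s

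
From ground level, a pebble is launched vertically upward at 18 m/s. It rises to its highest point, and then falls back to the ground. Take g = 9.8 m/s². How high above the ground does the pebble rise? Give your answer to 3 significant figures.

16.5 m

Phase 1 (rising): v₀ = 18.0 m/s, a = -9.8 m/s².
v = v₀ + at → t = (0 − 18.0) / -9.8 = 1.84 s
v² = v₀² + 2aΔx → Δx = (0² − 18.0²)/(2·-9.8) = 16.5 m
Maximum height = 16.5 m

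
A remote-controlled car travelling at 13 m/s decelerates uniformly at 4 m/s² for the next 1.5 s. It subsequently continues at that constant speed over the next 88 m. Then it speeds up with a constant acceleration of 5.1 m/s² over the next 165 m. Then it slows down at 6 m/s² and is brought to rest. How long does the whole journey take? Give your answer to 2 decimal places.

27.80 s

Phase 1 (decelerating): v₀ = 13.0 m/s, a = -4 m/s².
v = v₀ + at = 13.0 + (-4)(1.5) = 7.00 m/s
Δx = v₀t + ½at² = 13.0·1.5 + 0.5·-4·1.5² = 15.0 m

Phase 2 (constant speed): v₀ = 7.00 m/s, a = 0 m/s².
Constant speed: t = d/v = 88/7.00 = 12.6 s

Phase 3 (accelerating): v₀ = 7.00 m/s, a = 5.1 m/s².
v² = v₀² + 2aΔx = 7.00² + 2·5.1·165 = 1730 → v = 41.6 m/s
t = (v − v₀)/a = (41.6 − 7.00)/5.1 = 6.79 s

Phase 4 (decelerating): v₀ = 41.6 m/s, a = -6 m/s².
v = v₀ + at → t = (0 − 41.6) / -6 = 6.94 s
v² = v₀² + 2aΔx → Δx = (0² − 41.6²)/(2·-6) = 144 m
Total time = 1.50 + 12.6 + 6.79 + 6.94 = 27.8 s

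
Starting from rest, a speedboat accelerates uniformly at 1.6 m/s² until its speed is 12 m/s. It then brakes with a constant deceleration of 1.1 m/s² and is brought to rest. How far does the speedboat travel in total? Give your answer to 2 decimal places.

110.45 m

Phase 1 (accelerating): v₀ = 0 m/s, a = 1.6 m/s².
v = v₀ + at → t = (12 − 0) / 1.6 = 7.50 s
v² = v₀² + 2aΔx → Δx = (12² − 0²)/(2·1.6) = 45.0 m

Phase 2 (decelerating): v₀ = 12.0 m/s, a = -1.1 m/s².
v = v₀ + at → t = (0 − 12.0) / -1.1 = 10.9 s
v² = v₀² + 2aΔx → Δx = (0² − 12.0²)/(2·-1.1) = 65.5 m
Total distance = 45.0 + 65.5 = 110 m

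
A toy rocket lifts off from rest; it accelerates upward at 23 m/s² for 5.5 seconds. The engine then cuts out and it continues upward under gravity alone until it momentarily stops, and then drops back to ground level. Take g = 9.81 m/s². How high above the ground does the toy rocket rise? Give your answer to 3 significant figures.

Phase 1 (powered ascent): v₀ = 0 m/s, a = 23 m/s².
v = v₀ + at = 0 + (23)(5.5) = 126 m/s
Δx = v₀t + ½at² = 0·5.5 + 0.5·23·5.5² = 348 m

Phase 2 (coasting upward): v₀ = 126 m/s, a = -9.81 m/s².
v = v₀ + at → t = (0 − 126) / -9.81 = 12.9 s
v² = v₀² + 2aΔx → Δx = (0² − 126²)/(2·-9.81) = 816 m
Maximum height = 348 + 816 = 1160 m

1160 m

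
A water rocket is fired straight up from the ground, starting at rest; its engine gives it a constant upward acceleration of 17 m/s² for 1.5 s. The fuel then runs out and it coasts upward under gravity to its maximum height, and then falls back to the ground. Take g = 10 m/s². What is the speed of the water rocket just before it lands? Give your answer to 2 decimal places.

32.14 m/s

Phase 1 (powered ascent): v₀ = 0 m/s, a = 17 m/s².
v = v₀ + at = 0 + (17)(1.5) = 25.5 m/s
Δx = v₀t + ½at² = 0·1.5 + 0.5·17·1.5² = 19.1 m

Phase 2 (coasting upward): v₀ = 25.5 m/s, a = -10 m/s².
v = v₀ + at → t = (0 − 25.5) / -10 = 2.55 s
v² = v₀² + 2aΔx → Δx = (0² − 25.5²)/(2·-10) = 32.5 m

Phase 3 (free fall): v₀ = 0 m/s, a = -10 m/s².
Falls 51.6 m from rest: t = √(2·51.6/10) = 3.21 s; v = g·t = 32.1 m/s.
Impact speed = 32.1 m/s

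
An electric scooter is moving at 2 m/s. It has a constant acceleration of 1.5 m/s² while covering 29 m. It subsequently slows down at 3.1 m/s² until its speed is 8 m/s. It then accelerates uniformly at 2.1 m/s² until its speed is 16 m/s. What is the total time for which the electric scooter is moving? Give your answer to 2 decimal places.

9.33 s

Phase 1 (accelerating): v₀ = 2.00 m/s, a = 1.5 m/s².
v² = v₀² + 2aΔx = 2.00² + 2·1.5·29 = 91.0 → v = 9.54 m/s
t = (v − v₀)/a = (9.54 − 2.00)/1.5 = 5.03 s

Phase 2 (decelerating): v₀ = 9.54 m/s, a = -3.1 m/s².
v = v₀ + at → t = (8 − 9.54) / -3.1 = 0.497 s
v² = v₀² + 2aΔx → Δx = (8² − 9.54²)/(2·-3.1) = 4.35 m

Phase 3 (accelerating): v₀ = 8.00 m/s, a = 2.1 m/s².
v = v₀ + at → t = (16 − 8.00) / 2.1 = 3.81 s
v² = v₀² + 2aΔx → Δx = (16² − 8.00²)/(2·2.1) = 45.7 m
Total time = 5.03 + 0.497 + 3.81 = 9.33 s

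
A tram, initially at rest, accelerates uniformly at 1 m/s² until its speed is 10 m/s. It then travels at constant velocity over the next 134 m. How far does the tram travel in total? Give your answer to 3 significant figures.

Phase 1 (accelerating): v₀ = 0 m/s, a = 1 m/s².
v = v₀ + at → t = (10 − 0) / 1 = 10.0 s
v² = v₀² + 2aΔx → Δx = (10² − 0²)/(2·1) = 50.0 m

Phase 2 (constant speed): v₀ = 10.0 m/s, a = 0 m/s².
Constant speed: t = d/v = 134/10.0 = 13.4 s
Total distance = 50.0 + 134 = 184 m

184 m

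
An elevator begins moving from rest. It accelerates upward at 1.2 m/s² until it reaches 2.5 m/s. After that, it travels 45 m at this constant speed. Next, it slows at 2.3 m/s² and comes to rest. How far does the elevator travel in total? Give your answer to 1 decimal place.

Phase 1 (accelerating): v₀ = 0 m/s, a = 1.2 m/s².
v = v₀ + at → t = (2.5 − 0) / 1.2 = 2.08 s
v² = v₀² + 2aΔx → Δx = (2.5² − 0²)/(2·1.2) = 2.60 m

Phase 2 (constant speed): v₀ = 2.50 m/s, a = 0 m/s².
Constant speed: t = d/v = 45/2.50 = 18.0 s

Phase 3 (decelerating): v₀ = 2.50 m/s, a = -2.3 m/s².
v = v₀ + at → t = (0 − 2.50) / -2.3 = 1.09 s
v² = v₀² + 2aΔx → Δx = (0² − 2.50²)/(2·-2.3) = 1.36 m
Total distance = 2.60 + 45.0 + 1.36 = 49.0 m

49.0 m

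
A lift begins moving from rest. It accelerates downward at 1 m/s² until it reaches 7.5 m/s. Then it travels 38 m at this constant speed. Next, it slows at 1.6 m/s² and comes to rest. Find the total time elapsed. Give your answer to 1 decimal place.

17.3 s

Phase 1 (accelerating): v₀ = 0 m/s, a = 1 m/s².
v = v₀ + at → t = (7.5 − 0) / 1 = 7.50 s
v² = v₀² + 2aΔx → Δx = (7.5² − 0²)/(2·1) = 28.1 m

Phase 2 (constant speed): v₀ = 7.50 m/s, a = 0 m/s².
Constant speed: t = d/v = 38/7.50 = 5.07 s

Phase 3 (decelerating): v₀ = 7.50 m/s, a = -1.6 m/s².
v = v₀ + at → t = (0 − 7.50) / -1.6 = 4.69 s
v² = v₀² + 2aΔx → Δx = (0² − 7.50²)/(2·-1.6) = 17.6 m
Total time = 7.50 + 5.07 + 4.69 = 17.3 s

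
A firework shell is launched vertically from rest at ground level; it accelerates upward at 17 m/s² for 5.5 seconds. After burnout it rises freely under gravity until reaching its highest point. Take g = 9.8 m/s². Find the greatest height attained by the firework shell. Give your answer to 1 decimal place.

Phase 1 (powered ascent): v₀ = 0 m/s, a = 17 m/s².
v = v₀ + at = 0 + (17)(5.5) = 93.5 m/s
Δx = v₀t + ½at² = 0·5.5 + 0.5·17·5.5² = 257 m

Phase 2 (coasting upward): v₀ = 93.5 m/s, a = -9.8 m/s².
v = v₀ + at → t = (0 − 93.5) / -9.8 = 9.54 s
v² = v₀² + 2aΔx → Δx = (0² − 93.5²)/(2·-9.8) = 446 m
Maximum height = 257 + 446 = 703 m

703.2 m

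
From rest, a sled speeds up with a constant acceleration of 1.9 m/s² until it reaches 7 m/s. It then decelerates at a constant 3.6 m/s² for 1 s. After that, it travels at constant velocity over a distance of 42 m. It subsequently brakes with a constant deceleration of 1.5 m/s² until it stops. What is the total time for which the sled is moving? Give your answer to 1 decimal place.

Phase 1 (accelerating): v₀ = 0 m/s, a = 1.9 m/s².
v = v₀ + at → t = (7 − 0) / 1.9 = 3.68 s
v² = v₀² + 2aΔx → Δx = (7² − 0²)/(2·1.9) = 12.9 m

Phase 2 (decelerating): v₀ = 7.00 m/s, a = -3.6 m/s².
v = v₀ + at = 7.00 + (-3.6)(1) = 3.40 m/s
Δx = v₀t + ½at² = 7.00·1 + 0.5·-3.6·1² = 5.20 m

Phase 3 (constant speed): v₀ = 3.40 m/s, a = 0 m/s².
Constant speed: t = d/v = 42/3.40 = 12.4 s

Phase 4 (decelerating): v₀ = 3.40 m/s, a = -1.5 m/s².
v = v₀ + at → t = (0 − 3.40) / -1.5 = 2.27 s
v² = v₀² + 2aΔx → Δx = (0² − 3.40²)/(2·-1.5) = 3.85 m
Total time = 3.68 + 1.00 + 12.4 + 2.27 = 19.3 s

19.3 s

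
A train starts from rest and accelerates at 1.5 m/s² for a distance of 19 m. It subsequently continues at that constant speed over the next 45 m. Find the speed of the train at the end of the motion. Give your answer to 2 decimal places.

Phase 1 (accelerating): v₀ = 0 m/s, a = 1.5 m/s².
v² = v₀² + 2aΔx = 0² + 2·1.5·19 = 57.0 → v = 7.55 m/s
t = (v − v₀)/a = (7.55 − 0)/1.5 = 5.03 s

Phase 2 (constant speed): v₀ = 7.55 m/s, a = 0 m/s².
Constant speed: t = d/v = 45/7.55 = 5.96 s
Final speed = 7.55 m/s

7.55 m/s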